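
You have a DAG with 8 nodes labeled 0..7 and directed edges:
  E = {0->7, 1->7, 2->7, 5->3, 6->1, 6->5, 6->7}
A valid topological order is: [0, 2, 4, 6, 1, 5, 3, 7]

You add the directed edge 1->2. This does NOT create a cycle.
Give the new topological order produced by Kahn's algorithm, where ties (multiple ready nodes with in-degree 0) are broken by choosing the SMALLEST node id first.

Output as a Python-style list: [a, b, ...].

Answer: [0, 4, 6, 1, 2, 5, 3, 7]

Derivation:
Old toposort: [0, 2, 4, 6, 1, 5, 3, 7]
Added edge: 1->2
Position of 1 (4) > position of 2 (1). Must reorder: 1 must now come before 2.
Run Kahn's algorithm (break ties by smallest node id):
  initial in-degrees: [0, 1, 1, 1, 0, 1, 0, 4]
  ready (indeg=0): [0, 4, 6]
  pop 0: indeg[7]->3 | ready=[4, 6] | order so far=[0]
  pop 4: no out-edges | ready=[6] | order so far=[0, 4]
  pop 6: indeg[1]->0; indeg[5]->0; indeg[7]->2 | ready=[1, 5] | order so far=[0, 4, 6]
  pop 1: indeg[2]->0; indeg[7]->1 | ready=[2, 5] | order so far=[0, 4, 6, 1]
  pop 2: indeg[7]->0 | ready=[5, 7] | order so far=[0, 4, 6, 1, 2]
  pop 5: indeg[3]->0 | ready=[3, 7] | order so far=[0, 4, 6, 1, 2, 5]
  pop 3: no out-edges | ready=[7] | order so far=[0, 4, 6, 1, 2, 5, 3]
  pop 7: no out-edges | ready=[] | order so far=[0, 4, 6, 1, 2, 5, 3, 7]
  Result: [0, 4, 6, 1, 2, 5, 3, 7]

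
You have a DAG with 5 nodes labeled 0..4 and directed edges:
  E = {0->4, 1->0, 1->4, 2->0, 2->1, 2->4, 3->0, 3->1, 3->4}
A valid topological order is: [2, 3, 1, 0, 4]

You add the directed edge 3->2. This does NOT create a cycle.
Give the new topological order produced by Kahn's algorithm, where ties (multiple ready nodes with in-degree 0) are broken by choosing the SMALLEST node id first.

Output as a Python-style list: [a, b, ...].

Old toposort: [2, 3, 1, 0, 4]
Added edge: 3->2
Position of 3 (1) > position of 2 (0). Must reorder: 3 must now come before 2.
Run Kahn's algorithm (break ties by smallest node id):
  initial in-degrees: [3, 2, 1, 0, 4]
  ready (indeg=0): [3]
  pop 3: indeg[0]->2; indeg[1]->1; indeg[2]->0; indeg[4]->3 | ready=[2] | order so far=[3]
  pop 2: indeg[0]->1; indeg[1]->0; indeg[4]->2 | ready=[1] | order so far=[3, 2]
  pop 1: indeg[0]->0; indeg[4]->1 | ready=[0] | order so far=[3, 2, 1]
  pop 0: indeg[4]->0 | ready=[4] | order so far=[3, 2, 1, 0]
  pop 4: no out-edges | ready=[] | order so far=[3, 2, 1, 0, 4]
  Result: [3, 2, 1, 0, 4]

Answer: [3, 2, 1, 0, 4]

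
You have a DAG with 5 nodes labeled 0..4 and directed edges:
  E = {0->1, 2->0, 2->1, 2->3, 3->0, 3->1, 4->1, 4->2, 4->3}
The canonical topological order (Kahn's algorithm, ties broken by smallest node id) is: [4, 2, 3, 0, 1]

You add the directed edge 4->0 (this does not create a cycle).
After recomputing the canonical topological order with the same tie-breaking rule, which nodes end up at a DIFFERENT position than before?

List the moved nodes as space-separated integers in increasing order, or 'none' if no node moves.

Answer: none

Derivation:
Old toposort: [4, 2, 3, 0, 1]
Added edge 4->0
Recompute Kahn (smallest-id tiebreak):
  initial in-degrees: [3, 4, 1, 2, 0]
  ready (indeg=0): [4]
  pop 4: indeg[0]->2; indeg[1]->3; indeg[2]->0; indeg[3]->1 | ready=[2] | order so far=[4]
  pop 2: indeg[0]->1; indeg[1]->2; indeg[3]->0 | ready=[3] | order so far=[4, 2]
  pop 3: indeg[0]->0; indeg[1]->1 | ready=[0] | order so far=[4, 2, 3]
  pop 0: indeg[1]->0 | ready=[1] | order so far=[4, 2, 3, 0]
  pop 1: no out-edges | ready=[] | order so far=[4, 2, 3, 0, 1]
New canonical toposort: [4, 2, 3, 0, 1]
Compare positions:
  Node 0: index 3 -> 3 (same)
  Node 1: index 4 -> 4 (same)
  Node 2: index 1 -> 1 (same)
  Node 3: index 2 -> 2 (same)
  Node 4: index 0 -> 0 (same)
Nodes that changed position: none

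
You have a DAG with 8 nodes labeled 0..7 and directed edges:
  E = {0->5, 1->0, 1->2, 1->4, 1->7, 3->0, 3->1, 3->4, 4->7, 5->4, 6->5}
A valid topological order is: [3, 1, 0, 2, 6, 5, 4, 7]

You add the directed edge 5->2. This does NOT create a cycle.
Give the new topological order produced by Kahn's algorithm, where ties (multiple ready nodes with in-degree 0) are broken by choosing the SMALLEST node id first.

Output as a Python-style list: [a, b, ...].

Answer: [3, 1, 0, 6, 5, 2, 4, 7]

Derivation:
Old toposort: [3, 1, 0, 2, 6, 5, 4, 7]
Added edge: 5->2
Position of 5 (5) > position of 2 (3). Must reorder: 5 must now come before 2.
Run Kahn's algorithm (break ties by smallest node id):
  initial in-degrees: [2, 1, 2, 0, 3, 2, 0, 2]
  ready (indeg=0): [3, 6]
  pop 3: indeg[0]->1; indeg[1]->0; indeg[4]->2 | ready=[1, 6] | order so far=[3]
  pop 1: indeg[0]->0; indeg[2]->1; indeg[4]->1; indeg[7]->1 | ready=[0, 6] | order so far=[3, 1]
  pop 0: indeg[5]->1 | ready=[6] | order so far=[3, 1, 0]
  pop 6: indeg[5]->0 | ready=[5] | order so far=[3, 1, 0, 6]
  pop 5: indeg[2]->0; indeg[4]->0 | ready=[2, 4] | order so far=[3, 1, 0, 6, 5]
  pop 2: no out-edges | ready=[4] | order so far=[3, 1, 0, 6, 5, 2]
  pop 4: indeg[7]->0 | ready=[7] | order so far=[3, 1, 0, 6, 5, 2, 4]
  pop 7: no out-edges | ready=[] | order so far=[3, 1, 0, 6, 5, 2, 4, 7]
  Result: [3, 1, 0, 6, 5, 2, 4, 7]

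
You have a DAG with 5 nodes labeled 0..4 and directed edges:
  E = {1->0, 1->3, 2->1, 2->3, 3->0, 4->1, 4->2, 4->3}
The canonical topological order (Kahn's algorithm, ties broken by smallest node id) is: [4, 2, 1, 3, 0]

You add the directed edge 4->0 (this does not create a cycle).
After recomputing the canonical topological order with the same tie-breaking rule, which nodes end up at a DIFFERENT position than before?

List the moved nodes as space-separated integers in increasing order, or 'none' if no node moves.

Old toposort: [4, 2, 1, 3, 0]
Added edge 4->0
Recompute Kahn (smallest-id tiebreak):
  initial in-degrees: [3, 2, 1, 3, 0]
  ready (indeg=0): [4]
  pop 4: indeg[0]->2; indeg[1]->1; indeg[2]->0; indeg[3]->2 | ready=[2] | order so far=[4]
  pop 2: indeg[1]->0; indeg[3]->1 | ready=[1] | order so far=[4, 2]
  pop 1: indeg[0]->1; indeg[3]->0 | ready=[3] | order so far=[4, 2, 1]
  pop 3: indeg[0]->0 | ready=[0] | order so far=[4, 2, 1, 3]
  pop 0: no out-edges | ready=[] | order so far=[4, 2, 1, 3, 0]
New canonical toposort: [4, 2, 1, 3, 0]
Compare positions:
  Node 0: index 4 -> 4 (same)
  Node 1: index 2 -> 2 (same)
  Node 2: index 1 -> 1 (same)
  Node 3: index 3 -> 3 (same)
  Node 4: index 0 -> 0 (same)
Nodes that changed position: none

Answer: none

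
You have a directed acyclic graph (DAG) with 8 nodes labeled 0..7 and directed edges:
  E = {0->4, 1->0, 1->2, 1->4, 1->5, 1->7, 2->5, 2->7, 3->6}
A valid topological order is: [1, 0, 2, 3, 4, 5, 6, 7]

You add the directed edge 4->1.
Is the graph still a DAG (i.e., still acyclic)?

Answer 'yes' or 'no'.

Given toposort: [1, 0, 2, 3, 4, 5, 6, 7]
Position of 4: index 4; position of 1: index 0
New edge 4->1: backward (u after v in old order)
Backward edge: old toposort is now invalid. Check if this creates a cycle.
Does 1 already reach 4? Reachable from 1: [0, 1, 2, 4, 5, 7]. YES -> cycle!
Still a DAG? no

Answer: no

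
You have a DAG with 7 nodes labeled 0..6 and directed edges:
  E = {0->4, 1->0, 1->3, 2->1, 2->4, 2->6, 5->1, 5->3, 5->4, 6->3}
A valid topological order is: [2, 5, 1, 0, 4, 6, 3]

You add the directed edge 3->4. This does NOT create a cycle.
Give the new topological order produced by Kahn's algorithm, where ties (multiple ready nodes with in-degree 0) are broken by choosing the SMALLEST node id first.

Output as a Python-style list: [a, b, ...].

Old toposort: [2, 5, 1, 0, 4, 6, 3]
Added edge: 3->4
Position of 3 (6) > position of 4 (4). Must reorder: 3 must now come before 4.
Run Kahn's algorithm (break ties by smallest node id):
  initial in-degrees: [1, 2, 0, 3, 4, 0, 1]
  ready (indeg=0): [2, 5]
  pop 2: indeg[1]->1; indeg[4]->3; indeg[6]->0 | ready=[5, 6] | order so far=[2]
  pop 5: indeg[1]->0; indeg[3]->2; indeg[4]->2 | ready=[1, 6] | order so far=[2, 5]
  pop 1: indeg[0]->0; indeg[3]->1 | ready=[0, 6] | order so far=[2, 5, 1]
  pop 0: indeg[4]->1 | ready=[6] | order so far=[2, 5, 1, 0]
  pop 6: indeg[3]->0 | ready=[3] | order so far=[2, 5, 1, 0, 6]
  pop 3: indeg[4]->0 | ready=[4] | order so far=[2, 5, 1, 0, 6, 3]
  pop 4: no out-edges | ready=[] | order so far=[2, 5, 1, 0, 6, 3, 4]
  Result: [2, 5, 1, 0, 6, 3, 4]

Answer: [2, 5, 1, 0, 6, 3, 4]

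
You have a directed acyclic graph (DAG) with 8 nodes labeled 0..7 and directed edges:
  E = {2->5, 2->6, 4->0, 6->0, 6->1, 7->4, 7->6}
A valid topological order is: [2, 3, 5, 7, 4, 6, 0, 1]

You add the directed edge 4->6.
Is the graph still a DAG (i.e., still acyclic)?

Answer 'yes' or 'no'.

Given toposort: [2, 3, 5, 7, 4, 6, 0, 1]
Position of 4: index 4; position of 6: index 5
New edge 4->6: forward
Forward edge: respects the existing order. Still a DAG, same toposort still valid.
Still a DAG? yes

Answer: yes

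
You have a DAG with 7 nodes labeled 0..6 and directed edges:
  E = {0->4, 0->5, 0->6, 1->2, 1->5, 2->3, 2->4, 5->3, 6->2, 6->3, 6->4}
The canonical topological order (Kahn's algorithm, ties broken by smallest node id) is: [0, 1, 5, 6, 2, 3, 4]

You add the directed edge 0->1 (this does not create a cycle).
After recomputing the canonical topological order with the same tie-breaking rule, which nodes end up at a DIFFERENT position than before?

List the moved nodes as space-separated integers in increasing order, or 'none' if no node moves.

Answer: none

Derivation:
Old toposort: [0, 1, 5, 6, 2, 3, 4]
Added edge 0->1
Recompute Kahn (smallest-id tiebreak):
  initial in-degrees: [0, 1, 2, 3, 3, 2, 1]
  ready (indeg=0): [0]
  pop 0: indeg[1]->0; indeg[4]->2; indeg[5]->1; indeg[6]->0 | ready=[1, 6] | order so far=[0]
  pop 1: indeg[2]->1; indeg[5]->0 | ready=[5, 6] | order so far=[0, 1]
  pop 5: indeg[3]->2 | ready=[6] | order so far=[0, 1, 5]
  pop 6: indeg[2]->0; indeg[3]->1; indeg[4]->1 | ready=[2] | order so far=[0, 1, 5, 6]
  pop 2: indeg[3]->0; indeg[4]->0 | ready=[3, 4] | order so far=[0, 1, 5, 6, 2]
  pop 3: no out-edges | ready=[4] | order so far=[0, 1, 5, 6, 2, 3]
  pop 4: no out-edges | ready=[] | order so far=[0, 1, 5, 6, 2, 3, 4]
New canonical toposort: [0, 1, 5, 6, 2, 3, 4]
Compare positions:
  Node 0: index 0 -> 0 (same)
  Node 1: index 1 -> 1 (same)
  Node 2: index 4 -> 4 (same)
  Node 3: index 5 -> 5 (same)
  Node 4: index 6 -> 6 (same)
  Node 5: index 2 -> 2 (same)
  Node 6: index 3 -> 3 (same)
Nodes that changed position: none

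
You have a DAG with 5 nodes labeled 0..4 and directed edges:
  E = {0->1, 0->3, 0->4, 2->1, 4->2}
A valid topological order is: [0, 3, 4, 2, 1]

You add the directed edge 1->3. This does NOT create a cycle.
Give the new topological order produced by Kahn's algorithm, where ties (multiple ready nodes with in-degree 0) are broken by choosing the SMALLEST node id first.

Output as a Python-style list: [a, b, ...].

Old toposort: [0, 3, 4, 2, 1]
Added edge: 1->3
Position of 1 (4) > position of 3 (1). Must reorder: 1 must now come before 3.
Run Kahn's algorithm (break ties by smallest node id):
  initial in-degrees: [0, 2, 1, 2, 1]
  ready (indeg=0): [0]
  pop 0: indeg[1]->1; indeg[3]->1; indeg[4]->0 | ready=[4] | order so far=[0]
  pop 4: indeg[2]->0 | ready=[2] | order so far=[0, 4]
  pop 2: indeg[1]->0 | ready=[1] | order so far=[0, 4, 2]
  pop 1: indeg[3]->0 | ready=[3] | order so far=[0, 4, 2, 1]
  pop 3: no out-edges | ready=[] | order so far=[0, 4, 2, 1, 3]
  Result: [0, 4, 2, 1, 3]

Answer: [0, 4, 2, 1, 3]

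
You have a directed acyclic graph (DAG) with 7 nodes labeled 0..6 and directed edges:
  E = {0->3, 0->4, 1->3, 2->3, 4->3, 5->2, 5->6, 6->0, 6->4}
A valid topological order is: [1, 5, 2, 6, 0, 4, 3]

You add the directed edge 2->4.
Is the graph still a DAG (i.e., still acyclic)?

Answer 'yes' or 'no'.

Given toposort: [1, 5, 2, 6, 0, 4, 3]
Position of 2: index 2; position of 4: index 5
New edge 2->4: forward
Forward edge: respects the existing order. Still a DAG, same toposort still valid.
Still a DAG? yes

Answer: yes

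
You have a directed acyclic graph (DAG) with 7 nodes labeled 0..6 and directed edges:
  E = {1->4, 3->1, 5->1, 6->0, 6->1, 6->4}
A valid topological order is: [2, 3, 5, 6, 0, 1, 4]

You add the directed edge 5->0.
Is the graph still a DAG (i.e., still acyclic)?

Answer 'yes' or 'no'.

Answer: yes

Derivation:
Given toposort: [2, 3, 5, 6, 0, 1, 4]
Position of 5: index 2; position of 0: index 4
New edge 5->0: forward
Forward edge: respects the existing order. Still a DAG, same toposort still valid.
Still a DAG? yes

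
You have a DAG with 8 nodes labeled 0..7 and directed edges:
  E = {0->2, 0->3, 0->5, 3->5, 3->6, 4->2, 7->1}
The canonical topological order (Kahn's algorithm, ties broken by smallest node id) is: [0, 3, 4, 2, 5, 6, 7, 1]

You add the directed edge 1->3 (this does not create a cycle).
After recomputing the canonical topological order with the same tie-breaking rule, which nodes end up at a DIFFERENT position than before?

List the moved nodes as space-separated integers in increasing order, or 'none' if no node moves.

Answer: 1 2 3 4 5 6 7

Derivation:
Old toposort: [0, 3, 4, 2, 5, 6, 7, 1]
Added edge 1->3
Recompute Kahn (smallest-id tiebreak):
  initial in-degrees: [0, 1, 2, 2, 0, 2, 1, 0]
  ready (indeg=0): [0, 4, 7]
  pop 0: indeg[2]->1; indeg[3]->1; indeg[5]->1 | ready=[4, 7] | order so far=[0]
  pop 4: indeg[2]->0 | ready=[2, 7] | order so far=[0, 4]
  pop 2: no out-edges | ready=[7] | order so far=[0, 4, 2]
  pop 7: indeg[1]->0 | ready=[1] | order so far=[0, 4, 2, 7]
  pop 1: indeg[3]->0 | ready=[3] | order so far=[0, 4, 2, 7, 1]
  pop 3: indeg[5]->0; indeg[6]->0 | ready=[5, 6] | order so far=[0, 4, 2, 7, 1, 3]
  pop 5: no out-edges | ready=[6] | order so far=[0, 4, 2, 7, 1, 3, 5]
  pop 6: no out-edges | ready=[] | order so far=[0, 4, 2, 7, 1, 3, 5, 6]
New canonical toposort: [0, 4, 2, 7, 1, 3, 5, 6]
Compare positions:
  Node 0: index 0 -> 0 (same)
  Node 1: index 7 -> 4 (moved)
  Node 2: index 3 -> 2 (moved)
  Node 3: index 1 -> 5 (moved)
  Node 4: index 2 -> 1 (moved)
  Node 5: index 4 -> 6 (moved)
  Node 6: index 5 -> 7 (moved)
  Node 7: index 6 -> 3 (moved)
Nodes that changed position: 1 2 3 4 5 6 7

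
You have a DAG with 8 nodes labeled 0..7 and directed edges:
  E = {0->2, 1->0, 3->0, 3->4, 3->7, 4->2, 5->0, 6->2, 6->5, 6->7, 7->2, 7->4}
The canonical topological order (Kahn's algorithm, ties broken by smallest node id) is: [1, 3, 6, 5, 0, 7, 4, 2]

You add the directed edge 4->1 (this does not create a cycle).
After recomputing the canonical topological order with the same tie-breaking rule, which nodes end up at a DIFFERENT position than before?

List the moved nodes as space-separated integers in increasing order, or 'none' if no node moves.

Old toposort: [1, 3, 6, 5, 0, 7, 4, 2]
Added edge 4->1
Recompute Kahn (smallest-id tiebreak):
  initial in-degrees: [3, 1, 4, 0, 2, 1, 0, 2]
  ready (indeg=0): [3, 6]
  pop 3: indeg[0]->2; indeg[4]->1; indeg[7]->1 | ready=[6] | order so far=[3]
  pop 6: indeg[2]->3; indeg[5]->0; indeg[7]->0 | ready=[5, 7] | order so far=[3, 6]
  pop 5: indeg[0]->1 | ready=[7] | order so far=[3, 6, 5]
  pop 7: indeg[2]->2; indeg[4]->0 | ready=[4] | order so far=[3, 6, 5, 7]
  pop 4: indeg[1]->0; indeg[2]->1 | ready=[1] | order so far=[3, 6, 5, 7, 4]
  pop 1: indeg[0]->0 | ready=[0] | order so far=[3, 6, 5, 7, 4, 1]
  pop 0: indeg[2]->0 | ready=[2] | order so far=[3, 6, 5, 7, 4, 1, 0]
  pop 2: no out-edges | ready=[] | order so far=[3, 6, 5, 7, 4, 1, 0, 2]
New canonical toposort: [3, 6, 5, 7, 4, 1, 0, 2]
Compare positions:
  Node 0: index 4 -> 6 (moved)
  Node 1: index 0 -> 5 (moved)
  Node 2: index 7 -> 7 (same)
  Node 3: index 1 -> 0 (moved)
  Node 4: index 6 -> 4 (moved)
  Node 5: index 3 -> 2 (moved)
  Node 6: index 2 -> 1 (moved)
  Node 7: index 5 -> 3 (moved)
Nodes that changed position: 0 1 3 4 5 6 7

Answer: 0 1 3 4 5 6 7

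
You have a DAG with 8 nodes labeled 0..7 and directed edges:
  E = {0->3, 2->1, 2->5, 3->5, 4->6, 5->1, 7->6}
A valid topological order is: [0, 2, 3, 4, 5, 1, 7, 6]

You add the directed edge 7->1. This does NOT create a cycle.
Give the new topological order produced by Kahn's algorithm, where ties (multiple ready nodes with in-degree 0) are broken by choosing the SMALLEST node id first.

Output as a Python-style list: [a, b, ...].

Old toposort: [0, 2, 3, 4, 5, 1, 7, 6]
Added edge: 7->1
Position of 7 (6) > position of 1 (5). Must reorder: 7 must now come before 1.
Run Kahn's algorithm (break ties by smallest node id):
  initial in-degrees: [0, 3, 0, 1, 0, 2, 2, 0]
  ready (indeg=0): [0, 2, 4, 7]
  pop 0: indeg[3]->0 | ready=[2, 3, 4, 7] | order so far=[0]
  pop 2: indeg[1]->2; indeg[5]->1 | ready=[3, 4, 7] | order so far=[0, 2]
  pop 3: indeg[5]->0 | ready=[4, 5, 7] | order so far=[0, 2, 3]
  pop 4: indeg[6]->1 | ready=[5, 7] | order so far=[0, 2, 3, 4]
  pop 5: indeg[1]->1 | ready=[7] | order so far=[0, 2, 3, 4, 5]
  pop 7: indeg[1]->0; indeg[6]->0 | ready=[1, 6] | order so far=[0, 2, 3, 4, 5, 7]
  pop 1: no out-edges | ready=[6] | order so far=[0, 2, 3, 4, 5, 7, 1]
  pop 6: no out-edges | ready=[] | order so far=[0, 2, 3, 4, 5, 7, 1, 6]
  Result: [0, 2, 3, 4, 5, 7, 1, 6]

Answer: [0, 2, 3, 4, 5, 7, 1, 6]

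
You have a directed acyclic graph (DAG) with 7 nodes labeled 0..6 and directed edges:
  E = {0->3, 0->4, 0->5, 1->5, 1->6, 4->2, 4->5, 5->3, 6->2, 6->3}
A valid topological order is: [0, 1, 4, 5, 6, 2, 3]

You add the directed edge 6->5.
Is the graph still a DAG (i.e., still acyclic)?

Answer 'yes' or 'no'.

Answer: yes

Derivation:
Given toposort: [0, 1, 4, 5, 6, 2, 3]
Position of 6: index 4; position of 5: index 3
New edge 6->5: backward (u after v in old order)
Backward edge: old toposort is now invalid. Check if this creates a cycle.
Does 5 already reach 6? Reachable from 5: [3, 5]. NO -> still a DAG (reorder needed).
Still a DAG? yes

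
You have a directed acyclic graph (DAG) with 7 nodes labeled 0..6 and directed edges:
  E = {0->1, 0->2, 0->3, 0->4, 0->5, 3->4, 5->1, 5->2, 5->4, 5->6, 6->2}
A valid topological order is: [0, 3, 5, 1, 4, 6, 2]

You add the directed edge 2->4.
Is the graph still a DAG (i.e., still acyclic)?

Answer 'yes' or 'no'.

Answer: yes

Derivation:
Given toposort: [0, 3, 5, 1, 4, 6, 2]
Position of 2: index 6; position of 4: index 4
New edge 2->4: backward (u after v in old order)
Backward edge: old toposort is now invalid. Check if this creates a cycle.
Does 4 already reach 2? Reachable from 4: [4]. NO -> still a DAG (reorder needed).
Still a DAG? yes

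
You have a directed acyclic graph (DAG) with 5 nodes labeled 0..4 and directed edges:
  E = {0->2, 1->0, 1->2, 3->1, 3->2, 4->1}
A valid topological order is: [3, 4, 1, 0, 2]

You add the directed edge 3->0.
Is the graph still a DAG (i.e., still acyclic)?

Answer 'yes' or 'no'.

Answer: yes

Derivation:
Given toposort: [3, 4, 1, 0, 2]
Position of 3: index 0; position of 0: index 3
New edge 3->0: forward
Forward edge: respects the existing order. Still a DAG, same toposort still valid.
Still a DAG? yes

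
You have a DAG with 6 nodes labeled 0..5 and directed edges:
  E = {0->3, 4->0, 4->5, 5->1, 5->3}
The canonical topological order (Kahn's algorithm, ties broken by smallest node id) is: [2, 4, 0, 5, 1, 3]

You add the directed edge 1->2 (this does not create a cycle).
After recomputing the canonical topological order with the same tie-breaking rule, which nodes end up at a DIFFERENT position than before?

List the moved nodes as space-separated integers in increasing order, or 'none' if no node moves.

Answer: 0 1 2 4 5

Derivation:
Old toposort: [2, 4, 0, 5, 1, 3]
Added edge 1->2
Recompute Kahn (smallest-id tiebreak):
  initial in-degrees: [1, 1, 1, 2, 0, 1]
  ready (indeg=0): [4]
  pop 4: indeg[0]->0; indeg[5]->0 | ready=[0, 5] | order so far=[4]
  pop 0: indeg[3]->1 | ready=[5] | order so far=[4, 0]
  pop 5: indeg[1]->0; indeg[3]->0 | ready=[1, 3] | order so far=[4, 0, 5]
  pop 1: indeg[2]->0 | ready=[2, 3] | order so far=[4, 0, 5, 1]
  pop 2: no out-edges | ready=[3] | order so far=[4, 0, 5, 1, 2]
  pop 3: no out-edges | ready=[] | order so far=[4, 0, 5, 1, 2, 3]
New canonical toposort: [4, 0, 5, 1, 2, 3]
Compare positions:
  Node 0: index 2 -> 1 (moved)
  Node 1: index 4 -> 3 (moved)
  Node 2: index 0 -> 4 (moved)
  Node 3: index 5 -> 5 (same)
  Node 4: index 1 -> 0 (moved)
  Node 5: index 3 -> 2 (moved)
Nodes that changed position: 0 1 2 4 5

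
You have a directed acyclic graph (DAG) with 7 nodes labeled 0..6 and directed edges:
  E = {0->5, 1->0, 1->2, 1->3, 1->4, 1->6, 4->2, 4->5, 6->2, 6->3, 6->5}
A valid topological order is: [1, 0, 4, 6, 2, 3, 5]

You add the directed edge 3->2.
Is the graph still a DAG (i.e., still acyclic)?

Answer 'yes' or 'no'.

Given toposort: [1, 0, 4, 6, 2, 3, 5]
Position of 3: index 5; position of 2: index 4
New edge 3->2: backward (u after v in old order)
Backward edge: old toposort is now invalid. Check if this creates a cycle.
Does 2 already reach 3? Reachable from 2: [2]. NO -> still a DAG (reorder needed).
Still a DAG? yes

Answer: yes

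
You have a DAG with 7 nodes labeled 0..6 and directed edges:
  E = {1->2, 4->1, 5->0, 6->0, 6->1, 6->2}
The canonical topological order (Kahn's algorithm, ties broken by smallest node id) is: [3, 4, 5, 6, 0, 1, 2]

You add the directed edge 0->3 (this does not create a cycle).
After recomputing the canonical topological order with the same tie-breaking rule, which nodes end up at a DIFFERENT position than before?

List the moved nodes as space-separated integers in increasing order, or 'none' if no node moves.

Old toposort: [3, 4, 5, 6, 0, 1, 2]
Added edge 0->3
Recompute Kahn (smallest-id tiebreak):
  initial in-degrees: [2, 2, 2, 1, 0, 0, 0]
  ready (indeg=0): [4, 5, 6]
  pop 4: indeg[1]->1 | ready=[5, 6] | order so far=[4]
  pop 5: indeg[0]->1 | ready=[6] | order so far=[4, 5]
  pop 6: indeg[0]->0; indeg[1]->0; indeg[2]->1 | ready=[0, 1] | order so far=[4, 5, 6]
  pop 0: indeg[3]->0 | ready=[1, 3] | order so far=[4, 5, 6, 0]
  pop 1: indeg[2]->0 | ready=[2, 3] | order so far=[4, 5, 6, 0, 1]
  pop 2: no out-edges | ready=[3] | order so far=[4, 5, 6, 0, 1, 2]
  pop 3: no out-edges | ready=[] | order so far=[4, 5, 6, 0, 1, 2, 3]
New canonical toposort: [4, 5, 6, 0, 1, 2, 3]
Compare positions:
  Node 0: index 4 -> 3 (moved)
  Node 1: index 5 -> 4 (moved)
  Node 2: index 6 -> 5 (moved)
  Node 3: index 0 -> 6 (moved)
  Node 4: index 1 -> 0 (moved)
  Node 5: index 2 -> 1 (moved)
  Node 6: index 3 -> 2 (moved)
Nodes that changed position: 0 1 2 3 4 5 6

Answer: 0 1 2 3 4 5 6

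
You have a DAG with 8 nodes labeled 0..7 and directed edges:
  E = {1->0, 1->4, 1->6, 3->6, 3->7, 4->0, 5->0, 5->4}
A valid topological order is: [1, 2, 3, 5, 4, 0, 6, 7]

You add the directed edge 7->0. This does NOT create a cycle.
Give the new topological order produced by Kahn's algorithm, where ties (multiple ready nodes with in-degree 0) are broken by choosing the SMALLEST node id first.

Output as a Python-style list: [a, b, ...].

Old toposort: [1, 2, 3, 5, 4, 0, 6, 7]
Added edge: 7->0
Position of 7 (7) > position of 0 (5). Must reorder: 7 must now come before 0.
Run Kahn's algorithm (break ties by smallest node id):
  initial in-degrees: [4, 0, 0, 0, 2, 0, 2, 1]
  ready (indeg=0): [1, 2, 3, 5]
  pop 1: indeg[0]->3; indeg[4]->1; indeg[6]->1 | ready=[2, 3, 5] | order so far=[1]
  pop 2: no out-edges | ready=[3, 5] | order so far=[1, 2]
  pop 3: indeg[6]->0; indeg[7]->0 | ready=[5, 6, 7] | order so far=[1, 2, 3]
  pop 5: indeg[0]->2; indeg[4]->0 | ready=[4, 6, 7] | order so far=[1, 2, 3, 5]
  pop 4: indeg[0]->1 | ready=[6, 7] | order so far=[1, 2, 3, 5, 4]
  pop 6: no out-edges | ready=[7] | order so far=[1, 2, 3, 5, 4, 6]
  pop 7: indeg[0]->0 | ready=[0] | order so far=[1, 2, 3, 5, 4, 6, 7]
  pop 0: no out-edges | ready=[] | order so far=[1, 2, 3, 5, 4, 6, 7, 0]
  Result: [1, 2, 3, 5, 4, 6, 7, 0]

Answer: [1, 2, 3, 5, 4, 6, 7, 0]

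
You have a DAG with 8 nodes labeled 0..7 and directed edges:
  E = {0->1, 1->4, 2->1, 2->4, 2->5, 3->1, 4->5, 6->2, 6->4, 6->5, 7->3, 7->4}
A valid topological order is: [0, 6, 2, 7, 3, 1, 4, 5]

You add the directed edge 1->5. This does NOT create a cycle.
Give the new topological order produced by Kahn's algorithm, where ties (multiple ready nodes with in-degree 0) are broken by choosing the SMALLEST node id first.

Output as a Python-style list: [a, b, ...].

Answer: [0, 6, 2, 7, 3, 1, 4, 5]

Derivation:
Old toposort: [0, 6, 2, 7, 3, 1, 4, 5]
Added edge: 1->5
Position of 1 (5) < position of 5 (7). Old order still valid.
Run Kahn's algorithm (break ties by smallest node id):
  initial in-degrees: [0, 3, 1, 1, 4, 4, 0, 0]
  ready (indeg=0): [0, 6, 7]
  pop 0: indeg[1]->2 | ready=[6, 7] | order so far=[0]
  pop 6: indeg[2]->0; indeg[4]->3; indeg[5]->3 | ready=[2, 7] | order so far=[0, 6]
  pop 2: indeg[1]->1; indeg[4]->2; indeg[5]->2 | ready=[7] | order so far=[0, 6, 2]
  pop 7: indeg[3]->0; indeg[4]->1 | ready=[3] | order so far=[0, 6, 2, 7]
  pop 3: indeg[1]->0 | ready=[1] | order so far=[0, 6, 2, 7, 3]
  pop 1: indeg[4]->0; indeg[5]->1 | ready=[4] | order so far=[0, 6, 2, 7, 3, 1]
  pop 4: indeg[5]->0 | ready=[5] | order so far=[0, 6, 2, 7, 3, 1, 4]
  pop 5: no out-edges | ready=[] | order so far=[0, 6, 2, 7, 3, 1, 4, 5]
  Result: [0, 6, 2, 7, 3, 1, 4, 5]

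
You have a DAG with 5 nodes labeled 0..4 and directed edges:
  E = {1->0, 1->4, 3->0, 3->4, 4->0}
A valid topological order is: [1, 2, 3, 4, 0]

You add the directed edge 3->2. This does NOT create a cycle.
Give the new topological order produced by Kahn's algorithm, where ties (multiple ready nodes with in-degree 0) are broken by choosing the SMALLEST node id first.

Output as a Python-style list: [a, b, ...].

Old toposort: [1, 2, 3, 4, 0]
Added edge: 3->2
Position of 3 (2) > position of 2 (1). Must reorder: 3 must now come before 2.
Run Kahn's algorithm (break ties by smallest node id):
  initial in-degrees: [3, 0, 1, 0, 2]
  ready (indeg=0): [1, 3]
  pop 1: indeg[0]->2; indeg[4]->1 | ready=[3] | order so far=[1]
  pop 3: indeg[0]->1; indeg[2]->0; indeg[4]->0 | ready=[2, 4] | order so far=[1, 3]
  pop 2: no out-edges | ready=[4] | order so far=[1, 3, 2]
  pop 4: indeg[0]->0 | ready=[0] | order so far=[1, 3, 2, 4]
  pop 0: no out-edges | ready=[] | order so far=[1, 3, 2, 4, 0]
  Result: [1, 3, 2, 4, 0]

Answer: [1, 3, 2, 4, 0]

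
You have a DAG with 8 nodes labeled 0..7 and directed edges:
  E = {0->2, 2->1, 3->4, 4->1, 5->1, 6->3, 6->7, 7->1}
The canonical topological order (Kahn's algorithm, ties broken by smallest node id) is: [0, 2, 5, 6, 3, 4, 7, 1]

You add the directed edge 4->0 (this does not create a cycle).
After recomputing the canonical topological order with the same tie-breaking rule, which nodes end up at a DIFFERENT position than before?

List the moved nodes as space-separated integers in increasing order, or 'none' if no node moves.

Old toposort: [0, 2, 5, 6, 3, 4, 7, 1]
Added edge 4->0
Recompute Kahn (smallest-id tiebreak):
  initial in-degrees: [1, 4, 1, 1, 1, 0, 0, 1]
  ready (indeg=0): [5, 6]
  pop 5: indeg[1]->3 | ready=[6] | order so far=[5]
  pop 6: indeg[3]->0; indeg[7]->0 | ready=[3, 7] | order so far=[5, 6]
  pop 3: indeg[4]->0 | ready=[4, 7] | order so far=[5, 6, 3]
  pop 4: indeg[0]->0; indeg[1]->2 | ready=[0, 7] | order so far=[5, 6, 3, 4]
  pop 0: indeg[2]->0 | ready=[2, 7] | order so far=[5, 6, 3, 4, 0]
  pop 2: indeg[1]->1 | ready=[7] | order so far=[5, 6, 3, 4, 0, 2]
  pop 7: indeg[1]->0 | ready=[1] | order so far=[5, 6, 3, 4, 0, 2, 7]
  pop 1: no out-edges | ready=[] | order so far=[5, 6, 3, 4, 0, 2, 7, 1]
New canonical toposort: [5, 6, 3, 4, 0, 2, 7, 1]
Compare positions:
  Node 0: index 0 -> 4 (moved)
  Node 1: index 7 -> 7 (same)
  Node 2: index 1 -> 5 (moved)
  Node 3: index 4 -> 2 (moved)
  Node 4: index 5 -> 3 (moved)
  Node 5: index 2 -> 0 (moved)
  Node 6: index 3 -> 1 (moved)
  Node 7: index 6 -> 6 (same)
Nodes that changed position: 0 2 3 4 5 6

Answer: 0 2 3 4 5 6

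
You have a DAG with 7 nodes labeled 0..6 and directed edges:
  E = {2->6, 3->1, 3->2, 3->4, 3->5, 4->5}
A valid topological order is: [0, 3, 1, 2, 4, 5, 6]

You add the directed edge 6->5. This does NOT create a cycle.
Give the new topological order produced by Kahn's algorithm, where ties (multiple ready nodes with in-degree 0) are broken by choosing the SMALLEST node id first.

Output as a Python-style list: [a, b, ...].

Old toposort: [0, 3, 1, 2, 4, 5, 6]
Added edge: 6->5
Position of 6 (6) > position of 5 (5). Must reorder: 6 must now come before 5.
Run Kahn's algorithm (break ties by smallest node id):
  initial in-degrees: [0, 1, 1, 0, 1, 3, 1]
  ready (indeg=0): [0, 3]
  pop 0: no out-edges | ready=[3] | order so far=[0]
  pop 3: indeg[1]->0; indeg[2]->0; indeg[4]->0; indeg[5]->2 | ready=[1, 2, 4] | order so far=[0, 3]
  pop 1: no out-edges | ready=[2, 4] | order so far=[0, 3, 1]
  pop 2: indeg[6]->0 | ready=[4, 6] | order so far=[0, 3, 1, 2]
  pop 4: indeg[5]->1 | ready=[6] | order so far=[0, 3, 1, 2, 4]
  pop 6: indeg[5]->0 | ready=[5] | order so far=[0, 3, 1, 2, 4, 6]
  pop 5: no out-edges | ready=[] | order so far=[0, 3, 1, 2, 4, 6, 5]
  Result: [0, 3, 1, 2, 4, 6, 5]

Answer: [0, 3, 1, 2, 4, 6, 5]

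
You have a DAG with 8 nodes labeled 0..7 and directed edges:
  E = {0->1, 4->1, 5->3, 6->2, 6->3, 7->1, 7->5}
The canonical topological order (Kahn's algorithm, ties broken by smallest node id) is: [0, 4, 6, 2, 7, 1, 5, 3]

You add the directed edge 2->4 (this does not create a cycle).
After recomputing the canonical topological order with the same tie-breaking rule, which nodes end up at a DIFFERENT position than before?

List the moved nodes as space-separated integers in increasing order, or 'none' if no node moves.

Answer: 2 4 6

Derivation:
Old toposort: [0, 4, 6, 2, 7, 1, 5, 3]
Added edge 2->4
Recompute Kahn (smallest-id tiebreak):
  initial in-degrees: [0, 3, 1, 2, 1, 1, 0, 0]
  ready (indeg=0): [0, 6, 7]
  pop 0: indeg[1]->2 | ready=[6, 7] | order so far=[0]
  pop 6: indeg[2]->0; indeg[3]->1 | ready=[2, 7] | order so far=[0, 6]
  pop 2: indeg[4]->0 | ready=[4, 7] | order so far=[0, 6, 2]
  pop 4: indeg[1]->1 | ready=[7] | order so far=[0, 6, 2, 4]
  pop 7: indeg[1]->0; indeg[5]->0 | ready=[1, 5] | order so far=[0, 6, 2, 4, 7]
  pop 1: no out-edges | ready=[5] | order so far=[0, 6, 2, 4, 7, 1]
  pop 5: indeg[3]->0 | ready=[3] | order so far=[0, 6, 2, 4, 7, 1, 5]
  pop 3: no out-edges | ready=[] | order so far=[0, 6, 2, 4, 7, 1, 5, 3]
New canonical toposort: [0, 6, 2, 4, 7, 1, 5, 3]
Compare positions:
  Node 0: index 0 -> 0 (same)
  Node 1: index 5 -> 5 (same)
  Node 2: index 3 -> 2 (moved)
  Node 3: index 7 -> 7 (same)
  Node 4: index 1 -> 3 (moved)
  Node 5: index 6 -> 6 (same)
  Node 6: index 2 -> 1 (moved)
  Node 7: index 4 -> 4 (same)
Nodes that changed position: 2 4 6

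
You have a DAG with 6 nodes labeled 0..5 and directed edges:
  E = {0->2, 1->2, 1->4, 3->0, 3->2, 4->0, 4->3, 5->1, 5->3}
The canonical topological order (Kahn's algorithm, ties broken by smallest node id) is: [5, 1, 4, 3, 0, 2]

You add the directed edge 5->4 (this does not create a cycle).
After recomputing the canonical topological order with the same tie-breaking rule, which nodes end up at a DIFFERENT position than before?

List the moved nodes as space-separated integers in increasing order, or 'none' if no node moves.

Old toposort: [5, 1, 4, 3, 0, 2]
Added edge 5->4
Recompute Kahn (smallest-id tiebreak):
  initial in-degrees: [2, 1, 3, 2, 2, 0]
  ready (indeg=0): [5]
  pop 5: indeg[1]->0; indeg[3]->1; indeg[4]->1 | ready=[1] | order so far=[5]
  pop 1: indeg[2]->2; indeg[4]->0 | ready=[4] | order so far=[5, 1]
  pop 4: indeg[0]->1; indeg[3]->0 | ready=[3] | order so far=[5, 1, 4]
  pop 3: indeg[0]->0; indeg[2]->1 | ready=[0] | order so far=[5, 1, 4, 3]
  pop 0: indeg[2]->0 | ready=[2] | order so far=[5, 1, 4, 3, 0]
  pop 2: no out-edges | ready=[] | order so far=[5, 1, 4, 3, 0, 2]
New canonical toposort: [5, 1, 4, 3, 0, 2]
Compare positions:
  Node 0: index 4 -> 4 (same)
  Node 1: index 1 -> 1 (same)
  Node 2: index 5 -> 5 (same)
  Node 3: index 3 -> 3 (same)
  Node 4: index 2 -> 2 (same)
  Node 5: index 0 -> 0 (same)
Nodes that changed position: none

Answer: none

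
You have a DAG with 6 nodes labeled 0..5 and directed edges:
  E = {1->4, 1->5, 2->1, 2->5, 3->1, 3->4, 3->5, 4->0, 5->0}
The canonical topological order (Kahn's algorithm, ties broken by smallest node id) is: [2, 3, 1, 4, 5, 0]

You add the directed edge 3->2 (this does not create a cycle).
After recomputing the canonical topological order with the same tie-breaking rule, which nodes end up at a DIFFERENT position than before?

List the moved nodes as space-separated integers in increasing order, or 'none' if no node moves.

Answer: 2 3

Derivation:
Old toposort: [2, 3, 1, 4, 5, 0]
Added edge 3->2
Recompute Kahn (smallest-id tiebreak):
  initial in-degrees: [2, 2, 1, 0, 2, 3]
  ready (indeg=0): [3]
  pop 3: indeg[1]->1; indeg[2]->0; indeg[4]->1; indeg[5]->2 | ready=[2] | order so far=[3]
  pop 2: indeg[1]->0; indeg[5]->1 | ready=[1] | order so far=[3, 2]
  pop 1: indeg[4]->0; indeg[5]->0 | ready=[4, 5] | order so far=[3, 2, 1]
  pop 4: indeg[0]->1 | ready=[5] | order so far=[3, 2, 1, 4]
  pop 5: indeg[0]->0 | ready=[0] | order so far=[3, 2, 1, 4, 5]
  pop 0: no out-edges | ready=[] | order so far=[3, 2, 1, 4, 5, 0]
New canonical toposort: [3, 2, 1, 4, 5, 0]
Compare positions:
  Node 0: index 5 -> 5 (same)
  Node 1: index 2 -> 2 (same)
  Node 2: index 0 -> 1 (moved)
  Node 3: index 1 -> 0 (moved)
  Node 4: index 3 -> 3 (same)
  Node 5: index 4 -> 4 (same)
Nodes that changed position: 2 3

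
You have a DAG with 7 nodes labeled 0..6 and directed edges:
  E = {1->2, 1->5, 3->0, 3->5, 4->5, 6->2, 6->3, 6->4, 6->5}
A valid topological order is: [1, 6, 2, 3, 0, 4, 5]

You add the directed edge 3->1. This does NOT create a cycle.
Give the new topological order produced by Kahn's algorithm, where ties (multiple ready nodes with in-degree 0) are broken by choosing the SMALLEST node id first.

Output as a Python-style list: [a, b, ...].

Answer: [6, 3, 0, 1, 2, 4, 5]

Derivation:
Old toposort: [1, 6, 2, 3, 0, 4, 5]
Added edge: 3->1
Position of 3 (3) > position of 1 (0). Must reorder: 3 must now come before 1.
Run Kahn's algorithm (break ties by smallest node id):
  initial in-degrees: [1, 1, 2, 1, 1, 4, 0]
  ready (indeg=0): [6]
  pop 6: indeg[2]->1; indeg[3]->0; indeg[4]->0; indeg[5]->3 | ready=[3, 4] | order so far=[6]
  pop 3: indeg[0]->0; indeg[1]->0; indeg[5]->2 | ready=[0, 1, 4] | order so far=[6, 3]
  pop 0: no out-edges | ready=[1, 4] | order so far=[6, 3, 0]
  pop 1: indeg[2]->0; indeg[5]->1 | ready=[2, 4] | order so far=[6, 3, 0, 1]
  pop 2: no out-edges | ready=[4] | order so far=[6, 3, 0, 1, 2]
  pop 4: indeg[5]->0 | ready=[5] | order so far=[6, 3, 0, 1, 2, 4]
  pop 5: no out-edges | ready=[] | order so far=[6, 3, 0, 1, 2, 4, 5]
  Result: [6, 3, 0, 1, 2, 4, 5]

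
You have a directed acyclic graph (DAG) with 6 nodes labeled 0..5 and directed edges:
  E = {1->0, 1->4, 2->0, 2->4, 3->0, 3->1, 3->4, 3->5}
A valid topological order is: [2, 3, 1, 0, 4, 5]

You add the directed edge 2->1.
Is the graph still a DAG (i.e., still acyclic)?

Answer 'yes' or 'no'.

Given toposort: [2, 3, 1, 0, 4, 5]
Position of 2: index 0; position of 1: index 2
New edge 2->1: forward
Forward edge: respects the existing order. Still a DAG, same toposort still valid.
Still a DAG? yes

Answer: yes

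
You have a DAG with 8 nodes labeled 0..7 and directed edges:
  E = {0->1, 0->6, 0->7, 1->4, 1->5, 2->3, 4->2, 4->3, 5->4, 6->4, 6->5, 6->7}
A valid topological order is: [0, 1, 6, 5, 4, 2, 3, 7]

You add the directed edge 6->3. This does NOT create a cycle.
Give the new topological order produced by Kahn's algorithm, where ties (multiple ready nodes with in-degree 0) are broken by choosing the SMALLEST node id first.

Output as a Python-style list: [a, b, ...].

Answer: [0, 1, 6, 5, 4, 2, 3, 7]

Derivation:
Old toposort: [0, 1, 6, 5, 4, 2, 3, 7]
Added edge: 6->3
Position of 6 (2) < position of 3 (6). Old order still valid.
Run Kahn's algorithm (break ties by smallest node id):
  initial in-degrees: [0, 1, 1, 3, 3, 2, 1, 2]
  ready (indeg=0): [0]
  pop 0: indeg[1]->0; indeg[6]->0; indeg[7]->1 | ready=[1, 6] | order so far=[0]
  pop 1: indeg[4]->2; indeg[5]->1 | ready=[6] | order so far=[0, 1]
  pop 6: indeg[3]->2; indeg[4]->1; indeg[5]->0; indeg[7]->0 | ready=[5, 7] | order so far=[0, 1, 6]
  pop 5: indeg[4]->0 | ready=[4, 7] | order so far=[0, 1, 6, 5]
  pop 4: indeg[2]->0; indeg[3]->1 | ready=[2, 7] | order so far=[0, 1, 6, 5, 4]
  pop 2: indeg[3]->0 | ready=[3, 7] | order so far=[0, 1, 6, 5, 4, 2]
  pop 3: no out-edges | ready=[7] | order so far=[0, 1, 6, 5, 4, 2, 3]
  pop 7: no out-edges | ready=[] | order so far=[0, 1, 6, 5, 4, 2, 3, 7]
  Result: [0, 1, 6, 5, 4, 2, 3, 7]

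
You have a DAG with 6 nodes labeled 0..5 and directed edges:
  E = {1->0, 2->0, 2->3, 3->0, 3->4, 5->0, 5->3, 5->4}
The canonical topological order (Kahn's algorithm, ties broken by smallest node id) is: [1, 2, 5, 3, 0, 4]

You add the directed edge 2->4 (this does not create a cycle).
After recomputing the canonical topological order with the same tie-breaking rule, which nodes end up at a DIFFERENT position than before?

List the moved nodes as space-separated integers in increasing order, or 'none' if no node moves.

Answer: none

Derivation:
Old toposort: [1, 2, 5, 3, 0, 4]
Added edge 2->4
Recompute Kahn (smallest-id tiebreak):
  initial in-degrees: [4, 0, 0, 2, 3, 0]
  ready (indeg=0): [1, 2, 5]
  pop 1: indeg[0]->3 | ready=[2, 5] | order so far=[1]
  pop 2: indeg[0]->2; indeg[3]->1; indeg[4]->2 | ready=[5] | order so far=[1, 2]
  pop 5: indeg[0]->1; indeg[3]->0; indeg[4]->1 | ready=[3] | order so far=[1, 2, 5]
  pop 3: indeg[0]->0; indeg[4]->0 | ready=[0, 4] | order so far=[1, 2, 5, 3]
  pop 0: no out-edges | ready=[4] | order so far=[1, 2, 5, 3, 0]
  pop 4: no out-edges | ready=[] | order so far=[1, 2, 5, 3, 0, 4]
New canonical toposort: [1, 2, 5, 3, 0, 4]
Compare positions:
  Node 0: index 4 -> 4 (same)
  Node 1: index 0 -> 0 (same)
  Node 2: index 1 -> 1 (same)
  Node 3: index 3 -> 3 (same)
  Node 4: index 5 -> 5 (same)
  Node 5: index 2 -> 2 (same)
Nodes that changed position: none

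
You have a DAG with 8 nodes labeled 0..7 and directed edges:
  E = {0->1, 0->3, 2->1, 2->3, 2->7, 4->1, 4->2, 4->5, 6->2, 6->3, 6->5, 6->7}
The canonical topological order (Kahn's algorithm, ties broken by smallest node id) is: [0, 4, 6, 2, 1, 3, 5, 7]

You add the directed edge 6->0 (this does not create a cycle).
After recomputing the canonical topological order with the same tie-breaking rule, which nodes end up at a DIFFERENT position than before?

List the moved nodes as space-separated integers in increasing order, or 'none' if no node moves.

Answer: 0 4 6

Derivation:
Old toposort: [0, 4, 6, 2, 1, 3, 5, 7]
Added edge 6->0
Recompute Kahn (smallest-id tiebreak):
  initial in-degrees: [1, 3, 2, 3, 0, 2, 0, 2]
  ready (indeg=0): [4, 6]
  pop 4: indeg[1]->2; indeg[2]->1; indeg[5]->1 | ready=[6] | order so far=[4]
  pop 6: indeg[0]->0; indeg[2]->0; indeg[3]->2; indeg[5]->0; indeg[7]->1 | ready=[0, 2, 5] | order so far=[4, 6]
  pop 0: indeg[1]->1; indeg[3]->1 | ready=[2, 5] | order so far=[4, 6, 0]
  pop 2: indeg[1]->0; indeg[3]->0; indeg[7]->0 | ready=[1, 3, 5, 7] | order so far=[4, 6, 0, 2]
  pop 1: no out-edges | ready=[3, 5, 7] | order so far=[4, 6, 0, 2, 1]
  pop 3: no out-edges | ready=[5, 7] | order so far=[4, 6, 0, 2, 1, 3]
  pop 5: no out-edges | ready=[7] | order so far=[4, 6, 0, 2, 1, 3, 5]
  pop 7: no out-edges | ready=[] | order so far=[4, 6, 0, 2, 1, 3, 5, 7]
New canonical toposort: [4, 6, 0, 2, 1, 3, 5, 7]
Compare positions:
  Node 0: index 0 -> 2 (moved)
  Node 1: index 4 -> 4 (same)
  Node 2: index 3 -> 3 (same)
  Node 3: index 5 -> 5 (same)
  Node 4: index 1 -> 0 (moved)
  Node 5: index 6 -> 6 (same)
  Node 6: index 2 -> 1 (moved)
  Node 7: index 7 -> 7 (same)
Nodes that changed position: 0 4 6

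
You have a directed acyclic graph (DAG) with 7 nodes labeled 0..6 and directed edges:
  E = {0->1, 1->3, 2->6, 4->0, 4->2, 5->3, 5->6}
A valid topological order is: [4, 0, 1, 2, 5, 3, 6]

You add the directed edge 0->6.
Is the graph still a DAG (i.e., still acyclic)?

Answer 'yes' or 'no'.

Given toposort: [4, 0, 1, 2, 5, 3, 6]
Position of 0: index 1; position of 6: index 6
New edge 0->6: forward
Forward edge: respects the existing order. Still a DAG, same toposort still valid.
Still a DAG? yes

Answer: yes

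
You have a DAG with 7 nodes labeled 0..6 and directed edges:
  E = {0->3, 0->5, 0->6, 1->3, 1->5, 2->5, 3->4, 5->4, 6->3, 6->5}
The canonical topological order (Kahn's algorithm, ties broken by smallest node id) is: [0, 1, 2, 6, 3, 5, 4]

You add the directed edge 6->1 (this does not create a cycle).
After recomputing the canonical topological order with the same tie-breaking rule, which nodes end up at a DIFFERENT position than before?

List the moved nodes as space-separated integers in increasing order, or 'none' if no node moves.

Old toposort: [0, 1, 2, 6, 3, 5, 4]
Added edge 6->1
Recompute Kahn (smallest-id tiebreak):
  initial in-degrees: [0, 1, 0, 3, 2, 4, 1]
  ready (indeg=0): [0, 2]
  pop 0: indeg[3]->2; indeg[5]->3; indeg[6]->0 | ready=[2, 6] | order so far=[0]
  pop 2: indeg[5]->2 | ready=[6] | order so far=[0, 2]
  pop 6: indeg[1]->0; indeg[3]->1; indeg[5]->1 | ready=[1] | order so far=[0, 2, 6]
  pop 1: indeg[3]->0; indeg[5]->0 | ready=[3, 5] | order so far=[0, 2, 6, 1]
  pop 3: indeg[4]->1 | ready=[5] | order so far=[0, 2, 6, 1, 3]
  pop 5: indeg[4]->0 | ready=[4] | order so far=[0, 2, 6, 1, 3, 5]
  pop 4: no out-edges | ready=[] | order so far=[0, 2, 6, 1, 3, 5, 4]
New canonical toposort: [0, 2, 6, 1, 3, 5, 4]
Compare positions:
  Node 0: index 0 -> 0 (same)
  Node 1: index 1 -> 3 (moved)
  Node 2: index 2 -> 1 (moved)
  Node 3: index 4 -> 4 (same)
  Node 4: index 6 -> 6 (same)
  Node 5: index 5 -> 5 (same)
  Node 6: index 3 -> 2 (moved)
Nodes that changed position: 1 2 6

Answer: 1 2 6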